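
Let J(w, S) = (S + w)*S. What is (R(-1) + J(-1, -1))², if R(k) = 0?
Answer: 4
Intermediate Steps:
J(w, S) = S*(S + w)
(R(-1) + J(-1, -1))² = (0 - (-1 - 1))² = (0 - 1*(-2))² = (0 + 2)² = 2² = 4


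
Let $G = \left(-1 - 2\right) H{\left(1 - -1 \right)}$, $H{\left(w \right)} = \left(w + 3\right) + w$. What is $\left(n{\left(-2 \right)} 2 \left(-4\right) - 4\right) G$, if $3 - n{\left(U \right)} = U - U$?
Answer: $588$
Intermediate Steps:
$n{\left(U \right)} = 3$ ($n{\left(U \right)} = 3 - \left(U - U\right) = 3 - 0 = 3 + 0 = 3$)
$H{\left(w \right)} = 3 + 2 w$ ($H{\left(w \right)} = \left(3 + w\right) + w = 3 + 2 w$)
$G = -21$ ($G = \left(-1 - 2\right) \left(3 + 2 \left(1 - -1\right)\right) = - 3 \left(3 + 2 \left(1 + 1\right)\right) = - 3 \left(3 + 2 \cdot 2\right) = - 3 \left(3 + 4\right) = \left(-3\right) 7 = -21$)
$\left(n{\left(-2 \right)} 2 \left(-4\right) - 4\right) G = \left(3 \cdot 2 \left(-4\right) - 4\right) \left(-21\right) = \left(6 \left(-4\right) - 4\right) \left(-21\right) = \left(-24 - 4\right) \left(-21\right) = \left(-28\right) \left(-21\right) = 588$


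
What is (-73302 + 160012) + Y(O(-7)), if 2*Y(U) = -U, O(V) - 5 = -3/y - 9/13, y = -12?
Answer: 9017603/104 ≈ 86708.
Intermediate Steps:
O(V) = 237/52 (O(V) = 5 + (-3/(-12) - 9/13) = 5 + (-3*(-1/12) - 9*1/13) = 5 + (¼ - 9/13) = 5 - 23/52 = 237/52)
Y(U) = -U/2 (Y(U) = (-U)/2 = -U/2)
(-73302 + 160012) + Y(O(-7)) = (-73302 + 160012) - ½*237/52 = 86710 - 237/104 = 9017603/104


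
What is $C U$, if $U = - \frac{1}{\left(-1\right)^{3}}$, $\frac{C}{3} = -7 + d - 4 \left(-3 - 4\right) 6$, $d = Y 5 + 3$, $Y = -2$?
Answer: $-3549$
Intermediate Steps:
$d = -7$ ($d = \left(-2\right) 5 + 3 = -10 + 3 = -7$)
$C = -3549$ ($C = 3 \left(-7 - 7 - 4 \left(-3 - 4\right) 6\right) = 3 \left(-7 - 7 \left(-4\right) \left(-7\right) 6\right) = 3 \left(-7 - 7 \cdot 28 \cdot 6\right) = 3 \left(-7 - 1176\right) = 3 \left(-1183\right) = -3549$)
$U = 1$ ($U = - \frac{1}{-1} = \left(-1\right) \left(-1\right) = 1$)
$C U = \left(-3549\right) 1 = -3549$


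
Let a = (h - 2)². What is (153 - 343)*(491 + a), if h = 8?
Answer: -100130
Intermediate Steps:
a = 36 (a = (8 - 2)² = 6² = 36)
(153 - 343)*(491 + a) = (153 - 343)*(491 + 36) = -190*527 = -100130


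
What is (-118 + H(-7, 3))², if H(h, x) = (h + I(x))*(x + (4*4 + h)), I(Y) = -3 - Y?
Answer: 75076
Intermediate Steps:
H(h, x) = (-3 + h - x)*(16 + h + x) (H(h, x) = (h + (-3 - x))*(x + (4*4 + h)) = (-3 + h - x)*(x + (16 + h)) = (-3 + h - x)*(16 + h + x))
(-118 + H(-7, 3))² = (-118 + (-48 + (-7)² - 1*3² - 19*3 + 13*(-7)))² = (-118 + (-48 + 49 - 1*9 - 57 - 91))² = (-118 + (-48 + 49 - 9 - 57 - 91))² = (-118 - 156)² = (-274)² = 75076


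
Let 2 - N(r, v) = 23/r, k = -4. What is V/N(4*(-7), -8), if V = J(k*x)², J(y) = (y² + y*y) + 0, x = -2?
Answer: 458752/79 ≈ 5807.0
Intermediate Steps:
J(y) = 2*y² (J(y) = (y² + y²) + 0 = 2*y² + 0 = 2*y²)
N(r, v) = 2 - 23/r
V = 16384 (V = (2*(-4*(-2))²)² = (2*8²)² = (2*64)² = 128² = 16384)
V/N(4*(-7), -8) = 16384/(2 - 23/(4*(-7))) = 16384/(2 - 23/(-28)) = 16384/(2 - 23*(-1/28)) = 16384/(2 + 23/28) = 16384/(79/28) = 16384*(28/79) = 458752/79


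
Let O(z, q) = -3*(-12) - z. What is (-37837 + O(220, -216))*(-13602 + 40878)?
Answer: -1037060796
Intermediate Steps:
O(z, q) = 36 - z
(-37837 + O(220, -216))*(-13602 + 40878) = (-37837 + (36 - 1*220))*(-13602 + 40878) = (-37837 + (36 - 220))*27276 = (-37837 - 184)*27276 = -38021*27276 = -1037060796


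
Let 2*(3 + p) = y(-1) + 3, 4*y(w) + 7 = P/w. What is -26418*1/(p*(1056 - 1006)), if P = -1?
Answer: 17612/75 ≈ 234.83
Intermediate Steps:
y(w) = -7/4 - 1/(4*w) (y(w) = -7/4 + (-1/w)/4 = -7/4 - 1/(4*w))
p = -9/4 (p = -3 + ((1/4)*(-1 - 7*(-1))/(-1) + 3)/2 = -3 + ((1/4)*(-1)*(-1 + 7) + 3)/2 = -3 + ((1/4)*(-1)*6 + 3)/2 = -3 + (-3/2 + 3)/2 = -3 + (1/2)*(3/2) = -3 + 3/4 = -9/4 ≈ -2.2500)
-26418*1/(p*(1056 - 1006)) = -26418*(-4/(9*(1056 - 1006))) = -26418/(50*(-9/4)) = -26418/(-225/2) = -26418*(-2/225) = 17612/75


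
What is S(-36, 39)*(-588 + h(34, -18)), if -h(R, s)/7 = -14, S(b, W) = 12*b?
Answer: 211680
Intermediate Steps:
h(R, s) = 98 (h(R, s) = -7*(-14) = 98)
S(-36, 39)*(-588 + h(34, -18)) = (12*(-36))*(-588 + 98) = -432*(-490) = 211680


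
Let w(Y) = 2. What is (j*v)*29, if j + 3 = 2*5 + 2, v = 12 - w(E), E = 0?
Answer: 2610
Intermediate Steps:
v = 10 (v = 12 - 1*2 = 12 - 2 = 10)
j = 9 (j = -3 + (2*5 + 2) = -3 + (10 + 2) = -3 + 12 = 9)
(j*v)*29 = (9*10)*29 = 90*29 = 2610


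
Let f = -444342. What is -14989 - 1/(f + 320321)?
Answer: -1858950768/124021 ≈ -14989.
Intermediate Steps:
-14989 - 1/(f + 320321) = -14989 - 1/(-444342 + 320321) = -14989 - 1/(-124021) = -14989 - 1*(-1/124021) = -14989 + 1/124021 = -1858950768/124021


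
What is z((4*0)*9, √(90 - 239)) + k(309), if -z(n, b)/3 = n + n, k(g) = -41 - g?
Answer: -350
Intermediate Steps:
z(n, b) = -6*n (z(n, b) = -3*(n + n) = -6*n)
z((4*0)*9, √(90 - 239)) + k(309) = -6*4*0*9 + (-41 - 1*309) = -0*9 + (-41 - 309) = -6*0 - 350 = 0 - 350 = -350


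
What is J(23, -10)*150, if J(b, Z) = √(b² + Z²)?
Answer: 150*√629 ≈ 3762.0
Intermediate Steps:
J(b, Z) = √(Z² + b²)
J(23, -10)*150 = √((-10)² + 23²)*150 = √(100 + 529)*150 = √629*150 = 150*√629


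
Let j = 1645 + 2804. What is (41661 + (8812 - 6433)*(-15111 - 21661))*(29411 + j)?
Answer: -2960682068220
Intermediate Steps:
j = 4449
(41661 + (8812 - 6433)*(-15111 - 21661))*(29411 + j) = (41661 + (8812 - 6433)*(-15111 - 21661))*(29411 + 4449) = (41661 + 2379*(-36772))*33860 = (41661 - 87480588)*33860 = -87438927*33860 = -2960682068220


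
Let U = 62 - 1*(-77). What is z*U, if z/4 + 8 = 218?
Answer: 116760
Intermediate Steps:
z = 840 (z = -32 + 4*218 = -32 + 872 = 840)
U = 139 (U = 62 + 77 = 139)
z*U = 840*139 = 116760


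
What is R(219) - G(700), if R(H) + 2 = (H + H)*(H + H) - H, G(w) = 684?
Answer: 190939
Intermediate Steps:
R(H) = -2 - H + 4*H² (R(H) = -2 + ((H + H)*(H + H) - H) = -2 + ((2*H)*(2*H) - H) = -2 + (4*H² - H) = -2 + (-H + 4*H²) = -2 - H + 4*H²)
R(219) - G(700) = (-2 - 1*219 + 4*219²) - 1*684 = (-2 - 219 + 4*47961) - 684 = (-2 - 219 + 191844) - 684 = 191623 - 684 = 190939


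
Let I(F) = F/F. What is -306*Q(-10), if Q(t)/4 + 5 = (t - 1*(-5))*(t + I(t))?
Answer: -48960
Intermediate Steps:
I(F) = 1
Q(t) = -20 + 4*(1 + t)*(5 + t) (Q(t) = -20 + 4*((t - 1*(-5))*(t + 1)) = -20 + 4*((t + 5)*(1 + t)) = -20 + 4*((5 + t)*(1 + t)) = -20 + 4*((1 + t)*(5 + t)) = -20 + 4*(1 + t)*(5 + t))
-306*Q(-10) = -1224*(-10)*(6 - 10) = -1224*(-10)*(-4) = -306*160 = -48960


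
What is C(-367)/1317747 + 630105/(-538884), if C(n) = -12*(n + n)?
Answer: -91730275907/78901419372 ≈ -1.1626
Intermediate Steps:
C(n) = -24*n
C(-367)/1317747 + 630105/(-538884) = -24*(-367)/1317747 + 630105/(-538884) = 8808*(1/1317747) + 630105*(-1/538884) = 2936/439249 - 210035/179628 = -91730275907/78901419372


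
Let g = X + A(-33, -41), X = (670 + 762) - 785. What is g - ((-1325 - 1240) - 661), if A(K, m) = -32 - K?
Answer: 3874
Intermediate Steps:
X = 647 (X = 1432 - 785 = 647)
g = 648 (g = 647 + (-32 - 1*(-33)) = 647 + (-32 + 33) = 647 + 1 = 648)
g - ((-1325 - 1240) - 661) = 648 - ((-1325 - 1240) - 661) = 648 - (-2565 - 661) = 648 - 1*(-3226) = 648 + 3226 = 3874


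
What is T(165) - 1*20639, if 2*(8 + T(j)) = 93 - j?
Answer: -20683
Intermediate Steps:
T(j) = 77/2 - j/2 (T(j) = -8 + (93 - j)/2 = -8 + (93/2 - j/2) = 77/2 - j/2)
T(165) - 1*20639 = (77/2 - ½*165) - 1*20639 = (77/2 - 165/2) - 20639 = -44 - 20639 = -20683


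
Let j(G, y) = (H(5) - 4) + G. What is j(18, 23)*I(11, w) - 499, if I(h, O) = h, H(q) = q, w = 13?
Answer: -290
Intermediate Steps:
j(G, y) = 1 + G (j(G, y) = (5 - 4) + G = 1 + G)
j(18, 23)*I(11, w) - 499 = (1 + 18)*11 - 499 = 19*11 - 499 = 209 - 499 = -290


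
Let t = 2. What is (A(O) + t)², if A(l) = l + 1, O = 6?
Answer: 81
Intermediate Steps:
A(l) = 1 + l
(A(O) + t)² = ((1 + 6) + 2)² = (7 + 2)² = 9² = 81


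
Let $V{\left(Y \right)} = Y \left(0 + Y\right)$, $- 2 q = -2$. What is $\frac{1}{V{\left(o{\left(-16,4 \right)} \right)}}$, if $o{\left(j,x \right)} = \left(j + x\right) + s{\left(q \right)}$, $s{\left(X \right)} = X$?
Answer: $\frac{1}{121} \approx 0.0082645$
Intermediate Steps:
$q = 1$ ($q = \left(- \frac{1}{2}\right) \left(-2\right) = 1$)
$o{\left(j,x \right)} = 1 + j + x$ ($o{\left(j,x \right)} = \left(j + x\right) + 1 = 1 + j + x$)
$V{\left(Y \right)} = Y^{2}$ ($V{\left(Y \right)} = Y Y = Y^{2}$)
$\frac{1}{V{\left(o{\left(-16,4 \right)} \right)}} = \frac{1}{\left(1 - 16 + 4\right)^{2}} = \frac{1}{\left(-11\right)^{2}} = \frac{1}{121}$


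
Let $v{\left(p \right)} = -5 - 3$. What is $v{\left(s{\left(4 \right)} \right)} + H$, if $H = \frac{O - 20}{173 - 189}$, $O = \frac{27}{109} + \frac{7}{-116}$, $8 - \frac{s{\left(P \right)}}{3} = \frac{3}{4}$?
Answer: $- \frac{1367921}{202304} \approx -6.7617$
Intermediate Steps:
$s{\left(P \right)} = \frac{87}{4}$ ($s{\left(P \right)} = 24 - 3 \cdot \frac{3}{4} = 24 - 3 \cdot 3 \cdot \frac{1}{4} = 24 - \frac{9}{4} = \frac{87}{4}$)
$v{\left(p \right)} = -8$ ($v{\left(p \right)} = -5 - 3 = -8$)
$O = \frac{2369}{12644}$ ($O = 27 \cdot \frac{1}{109} + 7 \left(- \frac{1}{116}\right) = \frac{27}{109} - \frac{7}{116} = \frac{2369}{12644} \approx 0.18736$)
$H = \frac{250511}{202304}$ ($H = \frac{\frac{2369}{12644} - 20}{173 - 189} = - \frac{250511}{12644 \left(-16\right)} = \left(- \frac{250511}{12644}\right) \left(- \frac{1}{16}\right) = \frac{250511}{202304} \approx 1.2383$)
$v{\left(s{\left(4 \right)} \right)} + H = -8 + \frac{250511}{202304} = - \frac{1367921}{202304}$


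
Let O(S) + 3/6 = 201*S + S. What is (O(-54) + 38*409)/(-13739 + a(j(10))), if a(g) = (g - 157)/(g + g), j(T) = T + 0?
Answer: -92670/274927 ≈ -0.33707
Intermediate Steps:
j(T) = T
O(S) = -1/2 + 202*S (O(S) = -1/2 + (201*S + S) = -1/2 + 202*S)
a(g) = (-157 + g)/(2*g) (a(g) = (-157 + g)/((2*g)) = (-157 + g)*(1/(2*g)) = (-157 + g)/(2*g))
(O(-54) + 38*409)/(-13739 + a(j(10))) = ((-1/2 + 202*(-54)) + 38*409)/(-13739 + (1/2)*(-157 + 10)/10) = ((-1/2 - 10908) + 15542)/(-13739 + (1/2)*(1/10)*(-147)) = (-21817/2 + 15542)/(-13739 - 147/20) = 9267/(2*(-274927/20)) = (9267/2)*(-20/274927) = -92670/274927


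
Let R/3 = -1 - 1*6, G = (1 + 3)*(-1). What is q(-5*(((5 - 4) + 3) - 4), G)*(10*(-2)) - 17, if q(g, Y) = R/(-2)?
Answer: -227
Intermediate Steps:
G = -4 (G = 4*(-1) = -4)
R = -21 (R = 3*(-1 - 1*6) = 3*(-1 - 6) = 3*(-7) = -21)
q(g, Y) = 21/2 (q(g, Y) = -21/(-2) = -21*(-½) = 21/2)
q(-5*(((5 - 4) + 3) - 4), G)*(10*(-2)) - 17 = 21*(10*(-2))/2 - 17 = (21/2)*(-20) - 17 = -210 - 17 = -227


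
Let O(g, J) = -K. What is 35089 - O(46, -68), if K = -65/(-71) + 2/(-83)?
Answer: 206784730/5893 ≈ 35090.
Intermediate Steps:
K = 5253/5893 (K = -65*(-1/71) + 2*(-1/83) = 65/71 - 2/83 = 5253/5893 ≈ 0.89140)
O(g, J) = -5253/5893 (O(g, J) = -1*5253/5893 = -5253/5893)
35089 - O(46, -68) = 35089 - 1*(-5253/5893) = 35089 + 5253/5893 = 206784730/5893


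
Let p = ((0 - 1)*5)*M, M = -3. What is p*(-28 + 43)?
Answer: 225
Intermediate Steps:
p = 15 (p = ((0 - 1)*5)*(-3) = -1*5*(-3) = -5*(-3) = 15)
p*(-28 + 43) = 15*(-28 + 43) = 15*15 = 225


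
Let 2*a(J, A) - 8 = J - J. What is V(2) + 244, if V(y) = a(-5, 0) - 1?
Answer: 247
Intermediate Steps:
a(J, A) = 4 (a(J, A) = 4 + (J - J)/2 = 4 + (½)*0 = 4 + 0 = 4)
V(y) = 3 (V(y) = 4 - 1 = 3)
V(2) + 244 = 3 + 244 = 247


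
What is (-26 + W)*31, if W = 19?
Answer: -217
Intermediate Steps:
(-26 + W)*31 = (-26 + 19)*31 = -7*31 = -217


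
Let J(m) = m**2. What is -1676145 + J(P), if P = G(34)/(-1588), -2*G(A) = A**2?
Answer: -1056702065699/630436 ≈ -1.6761e+6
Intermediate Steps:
G(A) = -A**2/2
P = 289/794 (P = -1/2*34**2/(-1588) = -1/2*1156*(-1/1588) = -578*(-1/1588) = 289/794 ≈ 0.36398)
-1676145 + J(P) = -1676145 + (289/794)**2 = -1676145 + 83521/630436 = -1056702065699/630436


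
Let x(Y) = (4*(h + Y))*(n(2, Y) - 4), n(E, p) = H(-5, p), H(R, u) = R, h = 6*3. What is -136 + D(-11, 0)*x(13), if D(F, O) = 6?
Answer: -6832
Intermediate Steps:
h = 18
n(E, p) = -5
x(Y) = -648 - 36*Y (x(Y) = (4*(18 + Y))*(-5 - 4) = (72 + 4*Y)*(-9) = -648 - 36*Y)
-136 + D(-11, 0)*x(13) = -136 + 6*(-648 - 36*13) = -136 + 6*(-648 - 468) = -136 + 6*(-1116) = -136 - 6696 = -6832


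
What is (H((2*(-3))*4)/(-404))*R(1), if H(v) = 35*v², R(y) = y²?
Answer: -5040/101 ≈ -49.901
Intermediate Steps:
(H((2*(-3))*4)/(-404))*R(1) = ((35*((2*(-3))*4)²)/(-404))*1² = ((35*(-6*4)²)*(-1/404))*1 = ((35*(-24)²)*(-1/404))*1 = ((35*576)*(-1/404))*1 = (20160*(-1/404))*1 = -5040/101*1 = -5040/101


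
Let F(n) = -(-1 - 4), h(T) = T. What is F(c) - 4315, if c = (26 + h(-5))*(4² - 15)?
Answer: -4310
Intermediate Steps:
c = 21 (c = (26 - 5)*(4² - 15) = 21*(16 - 15) = 21*1 = 21)
F(n) = 5 (F(n) = -1*(-5) = 5)
F(c) - 4315 = 5 - 4315 = -4310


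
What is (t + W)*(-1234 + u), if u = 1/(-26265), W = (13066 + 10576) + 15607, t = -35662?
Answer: -6838723321/1545 ≈ -4.4264e+6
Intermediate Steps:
W = 39249 (W = 23642 + 15607 = 39249)
u = -1/26265 ≈ -3.8073e-5
(t + W)*(-1234 + u) = (-35662 + 39249)*(-1234 - 1/26265) = 3587*(-32411011/26265) = -6838723321/1545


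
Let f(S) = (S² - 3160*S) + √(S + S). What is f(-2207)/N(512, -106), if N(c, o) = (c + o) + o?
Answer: 3948323/100 + I*√4414/300 ≈ 39483.0 + 0.22146*I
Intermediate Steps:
N(c, o) = c + 2*o
f(S) = S² - 3160*S + √2*√S (f(S) = (S² - 3160*S) + √(2*S) = (S² - 3160*S) + √2*√S = S² - 3160*S + √2*√S)
f(-2207)/N(512, -106) = ((-2207)² - 3160*(-2207) + √2*√(-2207))/(512 + 2*(-106)) = (4870849 + 6974120 + √2*(I*√2207))/(512 - 212) = (4870849 + 6974120 + I*√4414)/300 = (11844969 + I*√4414)*(1/300) = 3948323/100 + I*√4414/300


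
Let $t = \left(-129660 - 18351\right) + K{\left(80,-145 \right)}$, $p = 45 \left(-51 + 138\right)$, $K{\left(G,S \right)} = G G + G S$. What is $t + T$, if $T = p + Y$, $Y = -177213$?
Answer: $-326509$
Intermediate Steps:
$K{\left(G,S \right)} = G^{2} + G S$
$p = 3915$ ($p = 45 \cdot 87 = 3915$)
$T = -173298$ ($T = 3915 - 177213 = -173298$)
$t = -153211$ ($t = \left(-129660 - 18351\right) + 80 \left(80 - 145\right) = -148011 + 80 \left(-65\right) = -148011 - 5200 = -153211$)
$t + T = -153211 - 173298 = -326509$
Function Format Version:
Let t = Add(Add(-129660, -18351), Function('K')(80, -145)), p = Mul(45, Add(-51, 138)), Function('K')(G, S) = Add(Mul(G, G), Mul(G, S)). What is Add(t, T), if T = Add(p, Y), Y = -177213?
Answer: -326509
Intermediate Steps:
Function('K')(G, S) = Add(Pow(G, 2), Mul(G, S))
p = 3915 (p = Mul(45, 87) = 3915)
T = -173298 (T = Add(3915, -177213) = -173298)
t = -153211 (t = Add(Add(-129660, -18351), Mul(80, Add(80, -145))) = Add(-148011, Mul(80, -65)) = Add(-148011, -5200) = -153211)
Add(t, T) = Add(-153211, -173298) = -326509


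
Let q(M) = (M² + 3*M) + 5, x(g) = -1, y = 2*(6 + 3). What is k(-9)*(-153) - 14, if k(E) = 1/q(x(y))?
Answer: -65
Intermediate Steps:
y = 18 (y = 2*9 = 18)
q(M) = 5 + M² + 3*M
k(E) = ⅓ (k(E) = 1/(5 + (-1)² + 3*(-1)) = 1/(5 + 1 - 3) = 1/3 = ⅓)
k(-9)*(-153) - 14 = (⅓)*(-153) - 14 = -51 - 14 = -65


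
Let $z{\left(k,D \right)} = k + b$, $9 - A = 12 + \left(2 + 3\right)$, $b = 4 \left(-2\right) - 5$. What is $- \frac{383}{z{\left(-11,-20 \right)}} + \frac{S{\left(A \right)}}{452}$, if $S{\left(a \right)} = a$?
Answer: $\frac{43231}{2712} \approx 15.941$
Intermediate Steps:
$b = -13$ ($b = -8 - 5 = -13$)
$A = -8$ ($A = 9 - \left(12 + \left(2 + 3\right)\right) = 9 - \left(12 + 5\right) = 9 - 17 = -8$)
$z{\left(k,D \right)} = -13 + k$ ($z{\left(k,D \right)} = k - 13 = -13 + k$)
$- \frac{383}{z{\left(-11,-20 \right)}} + \frac{S{\left(A \right)}}{452} = - \frac{383}{-13 - 11} - \frac{8}{452} = - \frac{383}{-24} - \frac{2}{113} = \left(-383\right) \left(- \frac{1}{24}\right) - \frac{2}{113} = \frac{383}{24} - \frac{2}{113} = \frac{43231}{2712}$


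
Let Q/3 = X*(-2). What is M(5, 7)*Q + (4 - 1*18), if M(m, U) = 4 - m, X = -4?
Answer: -38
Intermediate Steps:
Q = 24 (Q = 3*(-4*(-2)) = 3*8 = 24)
M(5, 7)*Q + (4 - 1*18) = (4 - 1*5)*24 + (4 - 1*18) = (4 - 5)*24 + (4 - 18) = -1*24 - 14 = -24 - 14 = -38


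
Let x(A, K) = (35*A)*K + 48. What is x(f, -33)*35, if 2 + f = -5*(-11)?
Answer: -2140845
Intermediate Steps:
f = 53 (f = -2 - 5*(-11) = -2 + 55 = 53)
x(A, K) = 48 + 35*A*K (x(A, K) = 35*A*K + 48 = 48 + 35*A*K)
x(f, -33)*35 = (48 + 35*53*(-33))*35 = (48 - 61215)*35 = -61167*35 = -2140845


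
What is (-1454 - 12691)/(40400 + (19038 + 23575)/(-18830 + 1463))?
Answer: -245656215/701584187 ≈ -0.35014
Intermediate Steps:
(-1454 - 12691)/(40400 + (19038 + 23575)/(-18830 + 1463)) = -14145/(40400 + 42613/(-17367)) = -14145/(40400 + 42613*(-1/17367)) = -14145/(40400 - 42613/17367) = -14145/701584187/17367 = -14145*17367/701584187 = -245656215/701584187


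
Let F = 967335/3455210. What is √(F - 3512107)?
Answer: I*√1677168091707242134/691042 ≈ 1874.1*I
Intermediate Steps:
F = 193467/691042 (F = 967335*(1/3455210) = 193467/691042 ≈ 0.27996)
√(F - 3512107) = √(193467/691042 - 3512107) = √(-2427013252027/691042) = I*√1677168091707242134/691042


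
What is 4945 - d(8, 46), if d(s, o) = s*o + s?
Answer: 4569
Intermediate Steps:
d(s, o) = s + o*s (d(s, o) = o*s + s = s + o*s)
4945 - d(8, 46) = 4945 - 8*(1 + 46) = 4945 - 8*47 = 4945 - 1*376 = 4945 - 376 = 4569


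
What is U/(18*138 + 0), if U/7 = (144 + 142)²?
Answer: 143143/621 ≈ 230.50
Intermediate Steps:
U = 572572 (U = 7*(144 + 142)² = 7*286² = 7*81796 = 572572)
U/(18*138 + 0) = 572572/(18*138 + 0) = 572572/(2484 + 0) = 572572/2484 = 572572*(1/2484) = 143143/621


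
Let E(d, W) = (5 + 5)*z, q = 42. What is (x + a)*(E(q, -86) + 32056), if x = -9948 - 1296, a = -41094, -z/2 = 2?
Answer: -1675653408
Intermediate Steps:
z = -4 (z = -2*2 = -4)
E(d, W) = -40 (E(d, W) = (5 + 5)*(-4) = 10*(-4) = -40)
x = -11244
(x + a)*(E(q, -86) + 32056) = (-11244 - 41094)*(-40 + 32056) = -52338*32016 = -1675653408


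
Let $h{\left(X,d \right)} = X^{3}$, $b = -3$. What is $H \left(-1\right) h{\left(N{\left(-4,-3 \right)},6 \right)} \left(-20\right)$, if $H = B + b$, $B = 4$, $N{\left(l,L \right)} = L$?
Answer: $-540$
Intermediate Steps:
$H = 1$ ($H = 4 - 3 = 1$)
$H \left(-1\right) h{\left(N{\left(-4,-3 \right)},6 \right)} \left(-20\right) = 1 \left(-1\right) \left(-3\right)^{3} \left(-20\right) = \left(-1\right) \left(-27\right) \left(-20\right) = 27 \left(-20\right) = -540$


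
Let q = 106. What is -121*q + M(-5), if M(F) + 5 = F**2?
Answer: -12806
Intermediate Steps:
M(F) = -5 + F**2
-121*q + M(-5) = -121*106 + (-5 + (-5)**2) = -12826 + (-5 + 25) = -12826 + 20 = -12806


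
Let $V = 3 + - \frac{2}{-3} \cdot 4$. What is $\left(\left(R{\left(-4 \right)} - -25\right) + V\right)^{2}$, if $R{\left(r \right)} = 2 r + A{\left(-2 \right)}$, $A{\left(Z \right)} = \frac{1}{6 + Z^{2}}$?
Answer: $\frac{466489}{900} \approx 518.32$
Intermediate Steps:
$R{\left(r \right)} = \frac{1}{10} + 2 r$ ($R{\left(r \right)} = 2 r + \frac{1}{6 + \left(-2\right)^{2}} = 2 r + \frac{1}{6 + 4} = 2 r + \frac{1}{10} = \frac{1}{10} + 2 r$)
$V = \frac{17}{3}$ ($V = 3 + \left(-2\right) \left(- \frac{1}{3}\right) 4 = 3 + \frac{2}{3} \cdot 4 = 3 + \frac{8}{3} = \frac{17}{3} \approx 5.6667$)
$\left(\left(R{\left(-4 \right)} - -25\right) + V\right)^{2} = \left(\left(\left(\frac{1}{10} + 2 \left(-4\right)\right) - -25\right) + \frac{17}{3}\right)^{2} = \left(\left(\left(\frac{1}{10} - 8\right) + 25\right) + \frac{17}{3}\right)^{2} = \left(\left(- \frac{79}{10} + 25\right) + \frac{17}{3}\right)^{2} = \left(\frac{171}{10} + \frac{17}{3}\right)^{2} = \left(\frac{683}{30}\right)^{2} = \frac{466489}{900}$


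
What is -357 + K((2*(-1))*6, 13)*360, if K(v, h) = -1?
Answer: -717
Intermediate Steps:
-357 + K((2*(-1))*6, 13)*360 = -357 - 1*360 = -357 - 360 = -717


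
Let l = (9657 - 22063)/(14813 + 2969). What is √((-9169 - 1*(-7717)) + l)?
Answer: I*√114835578085/8891 ≈ 38.114*I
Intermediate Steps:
l = -6203/8891 (l = -12406/17782 = -12406*1/17782 = -6203/8891 ≈ -0.69767)
√((-9169 - 1*(-7717)) + l) = √((-9169 - 1*(-7717)) - 6203/8891) = √((-9169 + 7717) - 6203/8891) = √(-1452 - 6203/8891) = √(-12915935/8891) = I*√114835578085/8891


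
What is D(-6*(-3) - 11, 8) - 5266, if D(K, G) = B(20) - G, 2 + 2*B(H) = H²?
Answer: -5075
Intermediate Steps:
B(H) = -1 + H²/2
D(K, G) = 199 - G (D(K, G) = (-1 + (½)*20²) - G = (-1 + (½)*400) - G = (-1 + 200) - G = 199 - G)
D(-6*(-3) - 11, 8) - 5266 = (199 - 1*8) - 5266 = (199 - 8) - 5266 = 191 - 5266 = -5075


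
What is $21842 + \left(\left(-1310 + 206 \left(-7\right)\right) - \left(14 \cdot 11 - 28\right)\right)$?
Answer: $18964$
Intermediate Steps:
$21842 + \left(\left(-1310 + 206 \left(-7\right)\right) - \left(14 \cdot 11 - 28\right)\right) = 21842 - 2878 = 18964$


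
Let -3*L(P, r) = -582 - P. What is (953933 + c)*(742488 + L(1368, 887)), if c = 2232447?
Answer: 2367920060440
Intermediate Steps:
L(P, r) = 194 + P/3 (L(P, r) = -(-582 - P)/3 = 194 + P/3)
(953933 + c)*(742488 + L(1368, 887)) = (953933 + 2232447)*(742488 + (194 + (⅓)*1368)) = 3186380*(742488 + (194 + 456)) = 3186380*(742488 + 650) = 3186380*743138 = 2367920060440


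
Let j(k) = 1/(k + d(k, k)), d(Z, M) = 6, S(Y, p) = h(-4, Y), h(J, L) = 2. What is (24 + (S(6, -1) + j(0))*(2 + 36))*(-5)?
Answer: -1595/3 ≈ -531.67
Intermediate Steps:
S(Y, p) = 2
j(k) = 1/(6 + k) (j(k) = 1/(k + 6) = 1/(6 + k))
(24 + (S(6, -1) + j(0))*(2 + 36))*(-5) = (24 + (2 + 1/(6 + 0))*(2 + 36))*(-5) = (24 + (2 + 1/6)*38)*(-5) = (24 + (2 + ⅙)*38)*(-5) = (24 + (13/6)*38)*(-5) = (24 + 247/3)*(-5) = (319/3)*(-5) = -1595/3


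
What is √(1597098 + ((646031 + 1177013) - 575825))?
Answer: √2844317 ≈ 1686.5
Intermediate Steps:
√(1597098 + ((646031 + 1177013) - 575825)) = √(1597098 + (1823044 - 575825)) = √(1597098 + 1247219) = √2844317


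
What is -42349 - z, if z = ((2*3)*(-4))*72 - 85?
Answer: -40536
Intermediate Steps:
z = -1813 (z = (6*(-4))*72 - 85 = -24*72 - 85 = -1728 - 85 = -1813)
-42349 - z = -42349 - 1*(-1813) = -42349 + 1813 = -40536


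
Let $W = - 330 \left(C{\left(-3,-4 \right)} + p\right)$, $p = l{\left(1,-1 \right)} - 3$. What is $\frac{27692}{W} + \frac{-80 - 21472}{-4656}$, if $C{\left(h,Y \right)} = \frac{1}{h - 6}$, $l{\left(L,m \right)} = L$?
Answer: $\frac{4498391}{101365} \approx 44.378$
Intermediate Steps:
$p = -2$ ($p = 1 - 3 = -2$)
$C{\left(h,Y \right)} = \frac{1}{-6 + h}$
$W = \frac{2090}{3}$ ($W = - 330 \left(\frac{1}{-6 - 3} - 2\right) = - 330 \left(\frac{1}{-9} - 2\right) = - 330 \left(- \frac{1}{9} - 2\right) = \left(-330\right) \left(- \frac{19}{9}\right) = \frac{2090}{3} \approx 696.67$)
$\frac{27692}{W} + \frac{-80 - 21472}{-4656} = \frac{27692}{\frac{2090}{3}} + \frac{-80 - 21472}{-4656} = 27692 \cdot \frac{3}{2090} - - \frac{449}{97} = \frac{41538}{1045} + \frac{449}{97} = \frac{4498391}{101365}$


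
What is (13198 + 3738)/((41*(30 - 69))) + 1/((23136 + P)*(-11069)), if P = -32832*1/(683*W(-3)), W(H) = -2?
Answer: -329485753337517/31108155372736 ≈ -10.592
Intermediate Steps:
P = 16416/683 (P = -32832/((-2*683)) = -32832/(-1366) = -32832*(-1/1366) = 16416/683 ≈ 24.035)
(13198 + 3738)/((41*(30 - 69))) + 1/((23136 + P)*(-11069)) = (13198 + 3738)/((41*(30 - 69))) + 1/((23136 + 16416/683)*(-11069)) = 16936/((41*(-39))) - 1/11069/(15818304/683) = 16936/(-1599) + (683/15818304)*(-1/11069) = 16936*(-1/1599) - 683/175092806976 = -16936/1599 - 683/175092806976 = -329485753337517/31108155372736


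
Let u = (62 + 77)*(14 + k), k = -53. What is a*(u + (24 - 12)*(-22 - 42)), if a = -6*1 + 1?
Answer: 30945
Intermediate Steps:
a = -5 (a = -6 + 1 = -5)
u = -5421 (u = (62 + 77)*(14 - 53) = 139*(-39) = -5421)
a*(u + (24 - 12)*(-22 - 42)) = -5*(-5421 + (24 - 12)*(-22 - 42)) = -5*(-5421 + 12*(-64)) = -5*(-5421 - 768) = -5*(-6189) = 30945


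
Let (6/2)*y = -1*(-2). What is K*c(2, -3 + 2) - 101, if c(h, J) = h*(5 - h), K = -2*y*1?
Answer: -109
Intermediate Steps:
y = 2/3 (y = (-1*(-2))/3 = (1/3)*2 = 2/3 ≈ 0.66667)
K = -4/3 (K = -2*2/3*1 = -4/3*1 = -4/3 ≈ -1.3333)
K*c(2, -3 + 2) - 101 = -8*(5 - 1*2)/3 - 101 = -8*(5 - 2)/3 - 101 = -8*3/3 - 101 = -4/3*6 - 101 = -8 - 101 = -109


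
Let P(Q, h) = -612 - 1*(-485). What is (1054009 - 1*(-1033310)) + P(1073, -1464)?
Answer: 2087192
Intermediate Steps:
P(Q, h) = -127 (P(Q, h) = -612 + 485 = -127)
(1054009 - 1*(-1033310)) + P(1073, -1464) = (1054009 - 1*(-1033310)) - 127 = (1054009 + 1033310) - 127 = 2087319 - 127 = 2087192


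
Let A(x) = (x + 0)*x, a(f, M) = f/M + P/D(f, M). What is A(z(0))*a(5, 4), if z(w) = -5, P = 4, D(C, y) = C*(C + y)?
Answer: 1205/36 ≈ 33.472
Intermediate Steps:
a(f, M) = f/M + 4/(f*(M + f)) (a(f, M) = f/M + 4/((f*(f + M))) = f/M + 4/((f*(M + f))) = f/M + 4*(1/(f*(M + f))) = f/M + 4/(f*(M + f)))
A(x) = x**2 (A(x) = x*x = x**2)
A(z(0))*a(5, 4) = (-5)**2*((4*4 + 5**2*(4 + 5))/(4*5*(4 + 5))) = 25*((1/4)*(1/5)*(16 + 25*9)/9) = 25*((1/4)*(1/5)*(1/9)*(16 + 225)) = 25*((1/4)*(1/5)*(1/9)*241) = 25*(241/180) = 1205/36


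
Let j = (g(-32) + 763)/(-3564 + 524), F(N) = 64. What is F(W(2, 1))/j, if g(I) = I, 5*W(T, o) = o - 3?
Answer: -194560/731 ≈ -266.16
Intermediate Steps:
W(T, o) = -⅗ + o/5 (W(T, o) = (o - 3)/5 = (-3 + o)/5 = -⅗ + o/5)
j = -731/3040 (j = (-32 + 763)/(-3564 + 524) = 731/(-3040) = 731*(-1/3040) = -731/3040 ≈ -0.24046)
F(W(2, 1))/j = 64/(-731/3040) = 64*(-3040/731) = -194560/731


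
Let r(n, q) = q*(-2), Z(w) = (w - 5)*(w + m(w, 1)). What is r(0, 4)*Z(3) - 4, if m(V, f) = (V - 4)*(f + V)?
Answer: -20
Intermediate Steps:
m(V, f) = (-4 + V)*(V + f)
Z(w) = (-5 + w)*(-4 + w² - 2*w) (Z(w) = (w - 5)*(w + (w² - 4*w - 4*1 + w*1)) = (-5 + w)*(w + (w² - 4*w - 4 + w)) = (-5 + w)*(w + (-4 + w² - 3*w)) = (-5 + w)*(-4 + w² - 2*w))
r(n, q) = -2*q
r(0, 4)*Z(3) - 4 = (-2*4)*(20 + 3³ - 7*3² + 6*3) - 4 = -8*(20 + 27 - 7*9 + 18) - 4 = -8*(20 + 27 - 63 + 18) - 4 = -8*2 - 4 = -16 - 4 = -20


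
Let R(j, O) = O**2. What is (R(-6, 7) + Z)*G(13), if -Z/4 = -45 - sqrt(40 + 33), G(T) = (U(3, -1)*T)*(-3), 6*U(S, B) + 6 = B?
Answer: 20839/2 + 182*sqrt(73) ≈ 11975.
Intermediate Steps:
U(S, B) = -1 + B/6
G(T) = 7*T/2 (G(T) = ((-1 + (1/6)*(-1))*T)*(-3) = ((-1 - 1/6)*T)*(-3) = -7*T/6*(-3) = 7*T/2)
Z = 180 + 4*sqrt(73) (Z = -4*(-45 - sqrt(40 + 33)) = -4*(-45 - sqrt(73)) = 180 + 4*sqrt(73) ≈ 214.18)
(R(-6, 7) + Z)*G(13) = (7**2 + (180 + 4*sqrt(73)))*((7/2)*13) = (49 + (180 + 4*sqrt(73)))*(91/2) = (229 + 4*sqrt(73))*(91/2) = 20839/2 + 182*sqrt(73)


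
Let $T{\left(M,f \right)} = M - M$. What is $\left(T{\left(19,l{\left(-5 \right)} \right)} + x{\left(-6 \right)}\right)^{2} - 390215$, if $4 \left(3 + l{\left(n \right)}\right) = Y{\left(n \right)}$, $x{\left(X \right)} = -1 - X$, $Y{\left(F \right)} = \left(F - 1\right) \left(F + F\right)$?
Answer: $-390190$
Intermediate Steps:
$Y{\left(F \right)} = 2 F \left(-1 + F\right)$ ($Y{\left(F \right)} = \left(-1 + F\right) 2 F = 2 F \left(-1 + F\right)$)
$l{\left(n \right)} = -3 + \frac{n \left(-1 + n\right)}{2}$ ($l{\left(n \right)} = -3 + \frac{2 n \left(-1 + n\right)}{4} = -3 + \frac{n \left(-1 + n\right)}{2}$)
$T{\left(M,f \right)} = 0$
$\left(T{\left(19,l{\left(-5 \right)} \right)} + x{\left(-6 \right)}\right)^{2} - 390215 = \left(0 - -5\right)^{2} - 390215 = \left(0 + \left(-1 + 6\right)\right)^{2} - 390215 = \left(0 + 5\right)^{2} - 390215 = 5^{2} - 390215 = 25 - 390215 = -390190$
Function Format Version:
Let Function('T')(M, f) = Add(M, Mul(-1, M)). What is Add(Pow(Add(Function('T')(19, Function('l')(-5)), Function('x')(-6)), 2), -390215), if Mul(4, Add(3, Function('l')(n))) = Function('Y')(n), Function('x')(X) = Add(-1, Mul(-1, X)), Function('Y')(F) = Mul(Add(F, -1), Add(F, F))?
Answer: -390190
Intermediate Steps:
Function('Y')(F) = Mul(2, F, Add(-1, F)) (Function('Y')(F) = Mul(Add(-1, F), Mul(2, F)) = Mul(2, F, Add(-1, F)))
Function('l')(n) = Add(-3, Mul(Rational(1, 2), n, Add(-1, n))) (Function('l')(n) = Add(-3, Mul(Rational(1, 4), Mul(2, n, Add(-1, n)))) = Add(-3, Mul(Rational(1, 2), n, Add(-1, n))))
Function('T')(M, f) = 0
Add(Pow(Add(Function('T')(19, Function('l')(-5)), Function('x')(-6)), 2), -390215) = Add(Pow(Add(0, Add(-1, Mul(-1, -6))), 2), -390215) = Add(Pow(Add(0, Add(-1, 6)), 2), -390215) = Add(Pow(Add(0, 5), 2), -390215) = Add(Pow(5, 2), -390215) = Add(25, -390215) = -390190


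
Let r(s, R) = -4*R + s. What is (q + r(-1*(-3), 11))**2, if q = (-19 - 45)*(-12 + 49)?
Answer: 5803281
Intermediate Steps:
r(s, R) = s - 4*R
q = -2368 (q = -64*37 = -2368)
(q + r(-1*(-3), 11))**2 = (-2368 + (-1*(-3) - 4*11))**2 = (-2368 + (3 - 44))**2 = (-2368 - 41)**2 = (-2409)**2 = 5803281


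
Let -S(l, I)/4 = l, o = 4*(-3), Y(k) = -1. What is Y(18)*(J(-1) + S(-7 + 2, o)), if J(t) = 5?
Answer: -25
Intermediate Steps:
o = -12
S(l, I) = -4*l
Y(18)*(J(-1) + S(-7 + 2, o)) = -(5 - 4*(-7 + 2)) = -(5 - 4*(-5)) = -(5 + 20) = -1*25 = -25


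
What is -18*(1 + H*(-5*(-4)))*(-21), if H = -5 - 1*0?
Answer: -37422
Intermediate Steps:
H = -5 (H = -5 + 0 = -5)
-18*(1 + H*(-5*(-4)))*(-21) = -18*(1 - (-25)*(-4))*(-21) = -18*(1 - 5*20)*(-21) = -18*(1 - 100)*(-21) = -18*(-99)*(-21) = 1782*(-21) = -37422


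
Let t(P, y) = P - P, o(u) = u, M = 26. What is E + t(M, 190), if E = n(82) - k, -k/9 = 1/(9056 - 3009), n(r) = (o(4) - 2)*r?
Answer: 991717/6047 ≈ 164.00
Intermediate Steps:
n(r) = 2*r (n(r) = (4 - 2)*r = 2*r)
k = -9/6047 (k = -9/(9056 - 3009) = -9/6047 ≈ -0.0014883)
t(P, y) = 0
E = 991717/6047 (E = 2*82 - 1*(-9/6047) = 164 + 9/6047 = 991717/6047 ≈ 164.00)
E + t(M, 190) = 991717/6047 + 0 = 991717/6047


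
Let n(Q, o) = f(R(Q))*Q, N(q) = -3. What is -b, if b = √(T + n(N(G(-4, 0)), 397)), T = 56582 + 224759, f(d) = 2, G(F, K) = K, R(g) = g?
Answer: -√281335 ≈ -530.41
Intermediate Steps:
T = 281341
n(Q, o) = 2*Q
b = √281335 (b = √(281341 + 2*(-3)) = √(281341 - 6) = √281335 ≈ 530.41)
-b = -√281335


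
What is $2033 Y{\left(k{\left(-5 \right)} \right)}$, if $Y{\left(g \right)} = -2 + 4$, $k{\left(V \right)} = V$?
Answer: $4066$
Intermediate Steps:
$Y{\left(g \right)} = 2$
$2033 Y{\left(k{\left(-5 \right)} \right)} = 2033 \cdot 2 = 4066$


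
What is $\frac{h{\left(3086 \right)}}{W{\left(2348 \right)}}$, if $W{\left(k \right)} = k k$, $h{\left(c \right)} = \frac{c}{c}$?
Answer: $\frac{1}{5513104} \approx 1.8139 \cdot 10^{-7}$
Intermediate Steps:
$h{\left(c \right)} = 1$
$W{\left(k \right)} = k^{2}$
$\frac{h{\left(3086 \right)}}{W{\left(2348 \right)}} = 1 \frac{1}{2348^{2}} = 1 \cdot \frac{1}{5513104} = \frac{1}{5513104}$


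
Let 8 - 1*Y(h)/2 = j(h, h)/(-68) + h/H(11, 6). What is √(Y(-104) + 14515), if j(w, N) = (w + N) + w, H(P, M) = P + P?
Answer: √508144263/187 ≈ 120.55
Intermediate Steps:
H(P, M) = 2*P
j(w, N) = N + 2*w (j(w, N) = (N + w) + w = N + 2*w)
Y(h) = 16 - h/374 (Y(h) = 16 - 2*((h + 2*h)/(-68) + h/((2*11))) = 16 - 2*((3*h)*(-1/68) + h/22) = 16 - 2*(-3*h/68 + h*(1/22)) = 16 - 2*(-3*h/68 + h/22) = 16 - h/374)
√(Y(-104) + 14515) = √((16 - 1/374*(-104)) + 14515) = √((16 + 52/187) + 14515) = √(3044/187 + 14515) = √(2717349/187) = √508144263/187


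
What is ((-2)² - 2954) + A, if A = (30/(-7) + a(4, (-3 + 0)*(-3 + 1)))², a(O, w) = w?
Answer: -144406/49 ≈ -2947.1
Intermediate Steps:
A = 144/49 (A = (30/(-7) + (-3 + 0)*(-3 + 1))² = (30*(-⅐) - 3*(-2))² = (-30/7 + 6)² = (12/7)² = 144/49 ≈ 2.9388)
((-2)² - 2954) + A = ((-2)² - 2954) + 144/49 = (4 - 2954) + 144/49 = -2950 + 144/49 = -144406/49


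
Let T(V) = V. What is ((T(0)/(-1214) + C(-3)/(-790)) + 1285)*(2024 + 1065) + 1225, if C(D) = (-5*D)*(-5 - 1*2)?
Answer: 627418089/158 ≈ 3.9710e+6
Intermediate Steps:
C(D) = 35*D (C(D) = (-5*D)*(-5 - 2) = -5*D*(-7) = 35*D)
((T(0)/(-1214) + C(-3)/(-790)) + 1285)*(2024 + 1065) + 1225 = ((0/(-1214) + (35*(-3))/(-790)) + 1285)*(2024 + 1065) + 1225 = ((0*(-1/1214) - 105*(-1/790)) + 1285)*3089 + 1225 = ((0 + 21/158) + 1285)*3089 + 1225 = (21/158 + 1285)*3089 + 1225 = (203051/158)*3089 + 1225 = 627224539/158 + 1225 = 627418089/158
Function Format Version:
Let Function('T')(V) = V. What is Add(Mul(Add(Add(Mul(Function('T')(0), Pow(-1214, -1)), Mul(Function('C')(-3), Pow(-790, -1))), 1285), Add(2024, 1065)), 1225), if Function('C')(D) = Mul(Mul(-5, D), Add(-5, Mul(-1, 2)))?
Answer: Rational(627418089, 158) ≈ 3.9710e+6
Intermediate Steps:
Function('C')(D) = Mul(35, D) (Function('C')(D) = Mul(Mul(-5, D), Add(-5, -2)) = Mul(Mul(-5, D), -7) = Mul(35, D))
Add(Mul(Add(Add(Mul(Function('T')(0), Pow(-1214, -1)), Mul(Function('C')(-3), Pow(-790, -1))), 1285), Add(2024, 1065)), 1225) = Add(Mul(Add(Add(Mul(0, Pow(-1214, -1)), Mul(Mul(35, -3), Pow(-790, -1))), 1285), Add(2024, 1065)), 1225) = Add(Mul(Add(Add(Mul(0, Rational(-1, 1214)), Mul(-105, Rational(-1, 790))), 1285), 3089), 1225) = Add(Mul(Add(Add(0, Rational(21, 158)), 1285), 3089), 1225) = Add(Mul(Add(Rational(21, 158), 1285), 3089), 1225) = Add(Mul(Rational(203051, 158), 3089), 1225) = Add(Rational(627224539, 158), 1225) = Rational(627418089, 158)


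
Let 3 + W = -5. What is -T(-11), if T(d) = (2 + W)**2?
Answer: -36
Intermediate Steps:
W = -8 (W = -3 - 5 = -8)
T(d) = 36 (T(d) = (2 - 8)**2 = (-6)**2 = 36)
-T(-11) = -1*36 = -36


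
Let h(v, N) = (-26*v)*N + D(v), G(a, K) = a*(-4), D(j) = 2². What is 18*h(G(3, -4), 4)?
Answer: 22536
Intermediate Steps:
D(j) = 4
G(a, K) = -4*a
h(v, N) = 4 - 26*N*v (h(v, N) = (-26*v)*N + 4 = -26*N*v + 4 = 4 - 26*N*v)
18*h(G(3, -4), 4) = 18*(4 - 26*4*(-4*3)) = 18*(4 - 26*4*(-12)) = 18*(4 + 1248) = 18*1252 = 22536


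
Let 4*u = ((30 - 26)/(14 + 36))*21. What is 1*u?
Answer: 21/50 ≈ 0.42000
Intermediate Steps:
u = 21/50 (u = (((30 - 26)/(14 + 36))*21)/4 = ((4/50)*21)/4 = ((4*(1/50))*21)/4 = ((2/25)*21)/4 = (1/4)*(42/25) = 21/50 ≈ 0.42000)
1*u = 1*(21/50) = 21/50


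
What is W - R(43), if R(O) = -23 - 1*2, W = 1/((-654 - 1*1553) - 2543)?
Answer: 118749/4750 ≈ 25.000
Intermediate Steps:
W = -1/4750 (W = 1/((-654 - 1553) - 2543) = 1/(-2207 - 2543) = 1/(-4750) = -1/4750 ≈ -0.00021053)
R(O) = -25 (R(O) = -23 - 2 = -25)
W - R(43) = -1/4750 - 1*(-25) = -1/4750 + 25 = 118749/4750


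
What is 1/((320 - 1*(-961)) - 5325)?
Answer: -1/4044 ≈ -0.00024728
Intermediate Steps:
1/((320 - 1*(-961)) - 5325) = 1/((320 + 961) - 5325) = 1/(1281 - 5325) = 1/(-4044) = -1/4044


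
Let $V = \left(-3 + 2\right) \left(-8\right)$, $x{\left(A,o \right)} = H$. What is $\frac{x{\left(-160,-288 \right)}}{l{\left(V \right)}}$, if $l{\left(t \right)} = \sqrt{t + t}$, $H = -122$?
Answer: $- \frac{61}{2} \approx -30.5$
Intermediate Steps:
$x{\left(A,o \right)} = -122$
$V = 8$ ($V = \left(-1\right) \left(-8\right) = 8$)
$l{\left(t \right)} = \sqrt{2} \sqrt{t}$ ($l{\left(t \right)} = \sqrt{2 t} = \sqrt{2} \sqrt{t}$)
$\frac{x{\left(-160,-288 \right)}}{l{\left(V \right)}} = - \frac{122}{\sqrt{2} \sqrt{8}} = - \frac{122}{\sqrt{2} \cdot 2 \sqrt{2}} = - \frac{122}{4} = \left(-122\right) \frac{1}{4} = - \frac{61}{2}$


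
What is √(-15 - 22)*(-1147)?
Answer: -1147*I*√37 ≈ -6976.9*I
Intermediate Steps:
√(-15 - 22)*(-1147) = √(-37)*(-1147) = (I*√37)*(-1147) = -1147*I*√37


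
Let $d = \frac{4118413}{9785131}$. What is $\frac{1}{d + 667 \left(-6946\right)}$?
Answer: $- \frac{9785131}{45334331672229} \approx -2.1584 \cdot 10^{-7}$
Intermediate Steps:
$d = \frac{4118413}{9785131}$ ($d = 4118413 \cdot \frac{1}{9785131} = \frac{4118413}{9785131} \approx 0.42088$)
$\frac{1}{d + 667 \left(-6946\right)} = \frac{1}{\frac{4118413}{9785131} + 667 \left(-6946\right)} = \frac{1}{\frac{4118413}{9785131} - 4632982} = \frac{1}{- \frac{45334331672229}{9785131}} = - \frac{9785131}{45334331672229}$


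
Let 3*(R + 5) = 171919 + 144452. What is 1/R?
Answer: 1/105452 ≈ 9.4830e-6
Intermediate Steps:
R = 105452 (R = -5 + (171919 + 144452)/3 = -5 + (⅓)*316371 = -5 + 105457 = 105452)
1/R = 1/105452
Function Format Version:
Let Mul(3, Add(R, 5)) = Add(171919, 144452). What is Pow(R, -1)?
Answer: Rational(1, 105452) ≈ 9.4830e-6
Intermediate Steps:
R = 105452 (R = Add(-5, Mul(Rational(1, 3), Add(171919, 144452))) = Add(-5, Mul(Rational(1, 3), 316371)) = Add(-5, 105457) = 105452)
Pow(R, -1) = Pow(105452, -1) = Rational(1, 105452)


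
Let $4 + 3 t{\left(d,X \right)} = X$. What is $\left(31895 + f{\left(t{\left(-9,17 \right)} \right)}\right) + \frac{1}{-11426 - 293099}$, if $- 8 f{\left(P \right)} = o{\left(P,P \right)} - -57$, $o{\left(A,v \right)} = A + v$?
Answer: $\frac{233047805551}{7308600} \approx 31887.0$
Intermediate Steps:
$t{\left(d,X \right)} = - \frac{4}{3} + \frac{X}{3}$
$f{\left(P \right)} = - \frac{57}{8} - \frac{P}{4}$ ($f{\left(P \right)} = - \frac{\left(P + P\right) - -57}{8} = - \frac{2 P + 57}{8} = - \frac{57 + 2 P}{8} = - \frac{57}{8} - \frac{P}{4}$)
$\left(31895 + f{\left(t{\left(-9,17 \right)} \right)}\right) + \frac{1}{-11426 - 293099} = \left(31895 - \left(\frac{57}{8} + \frac{- \frac{4}{3} + \frac{1}{3} \cdot 17}{4}\right)\right) + \frac{1}{-11426 - 293099} = \left(31895 - \left(\frac{57}{8} + \frac{- \frac{4}{3} + \frac{17}{3}}{4}\right)\right) + \frac{1}{-304525} = \left(31895 - \frac{197}{24}\right) - \frac{1}{304525} = \frac{765283}{24} - \frac{1}{304525} = \frac{233047805551}{7308600}$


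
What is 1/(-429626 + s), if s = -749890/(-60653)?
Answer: -60653/26057355888 ≈ -2.3277e-6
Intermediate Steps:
s = 749890/60653 (s = -749890*(-1/60653) = 749890/60653 ≈ 12.364)
1/(-429626 + s) = 1/(-429626 + 749890/60653) = 1/(-26057355888/60653) = -60653/26057355888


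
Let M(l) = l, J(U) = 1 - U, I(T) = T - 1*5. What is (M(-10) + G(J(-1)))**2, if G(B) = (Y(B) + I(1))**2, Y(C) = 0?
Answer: 36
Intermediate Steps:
I(T) = -5 + T (I(T) = T - 5 = -5 + T)
G(B) = 16 (G(B) = (0 + (-5 + 1))**2 = (0 - 4)**2 = (-4)**2 = 16)
(M(-10) + G(J(-1)))**2 = (-10 + 16)**2 = 6**2 = 36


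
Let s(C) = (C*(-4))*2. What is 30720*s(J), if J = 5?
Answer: -1228800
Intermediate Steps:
s(C) = -8*C (s(C) = -4*C*2 = -8*C)
30720*s(J) = 30720*(-8*5) = 30720*(-40) = -1228800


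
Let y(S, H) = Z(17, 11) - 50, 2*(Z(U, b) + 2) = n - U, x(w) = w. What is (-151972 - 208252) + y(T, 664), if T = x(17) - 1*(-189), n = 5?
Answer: -360282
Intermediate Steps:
Z(U, b) = ½ - U/2 (Z(U, b) = -2 + (5 - U)/2 = -2 + (5/2 - U/2) = ½ - U/2)
T = 206 (T = 17 - 1*(-189) = 17 + 189 = 206)
y(S, H) = -58 (y(S, H) = (½ - ½*17) - 50 = (½ - 17/2) - 50 = -8 - 50 = -58)
(-151972 - 208252) + y(T, 664) = (-151972 - 208252) - 58 = -360224 - 58 = -360282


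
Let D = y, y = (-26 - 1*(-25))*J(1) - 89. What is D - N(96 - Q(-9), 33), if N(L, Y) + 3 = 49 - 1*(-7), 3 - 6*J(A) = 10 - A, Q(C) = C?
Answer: -141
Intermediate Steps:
J(A) = -7/6 + A/6 (J(A) = ½ - (10 - A)/6 = ½ + (-5/3 + A/6) = -7/6 + A/6)
N(L, Y) = 53 (N(L, Y) = -3 + (49 - 1*(-7)) = -3 + (49 + 7) = -3 + 56 = 53)
y = -88 (y = (-26 - 1*(-25))*(-7/6 + (⅙)*1) - 89 = (-26 + 25)*(-7/6 + ⅙) - 89 = -1*(-1) - 89 = 1 - 89 = -88)
D = -88
D - N(96 - Q(-9), 33) = -88 - 1*53 = -88 - 53 = -141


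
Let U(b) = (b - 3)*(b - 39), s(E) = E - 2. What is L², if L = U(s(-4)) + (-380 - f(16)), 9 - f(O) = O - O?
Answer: 256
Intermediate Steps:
s(E) = -2 + E
f(O) = 9 (f(O) = 9 - (O - O) = 9 - 1*0 = 9 + 0 = 9)
U(b) = (-39 + b)*(-3 + b) (U(b) = (-3 + b)*(-39 + b) = (-39 + b)*(-3 + b))
L = 16 (L = (117 + (-2 - 4)² - 42*(-2 - 4)) + (-380 - 1*9) = (117 + (-6)² - 42*(-6)) + (-380 - 9) = (117 + 36 + 252) - 389 = 405 - 389 = 16)
L² = 16² = 256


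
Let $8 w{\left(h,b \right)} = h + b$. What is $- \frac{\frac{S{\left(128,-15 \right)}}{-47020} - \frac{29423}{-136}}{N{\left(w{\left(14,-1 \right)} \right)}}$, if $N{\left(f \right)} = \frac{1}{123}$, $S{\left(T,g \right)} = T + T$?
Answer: $- \frac{42540615303}{1598680} \approx -26610.0$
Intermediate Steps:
$S{\left(T,g \right)} = 2 T$
$w{\left(h,b \right)} = \frac{b}{8} + \frac{h}{8}$ ($w{\left(h,b \right)} = \frac{h + b}{8} = \frac{b + h}{8} = \frac{b}{8} + \frac{h}{8}$)
$N{\left(f \right)} = \frac{1}{123}$
$- \frac{\frac{S{\left(128,-15 \right)}}{-47020} - \frac{29423}{-136}}{N{\left(w{\left(14,-1 \right)} \right)}} = - \left(\frac{2 \cdot 128}{-47020} - \frac{29423}{-136}\right) \frac{1}{\frac{1}{123}} = - \left(256 \left(- \frac{1}{47020}\right) - - \frac{29423}{136}\right) 123 = - \left(- \frac{64}{11755} + \frac{29423}{136}\right) 123 = - \frac{345858661 \cdot 123}{1598680} = \left(-1\right) \frac{42540615303}{1598680} = - \frac{42540615303}{1598680}$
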